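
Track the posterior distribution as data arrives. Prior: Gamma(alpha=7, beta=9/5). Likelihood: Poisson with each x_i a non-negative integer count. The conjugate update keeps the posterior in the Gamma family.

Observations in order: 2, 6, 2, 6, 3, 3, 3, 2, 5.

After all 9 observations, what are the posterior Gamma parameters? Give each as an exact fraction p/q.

obs 1: x=2 → posterior Gamma(9, 14/5)
obs 2: x=6 → posterior Gamma(15, 19/5)
obs 3: x=2 → posterior Gamma(17, 24/5)
obs 4: x=6 → posterior Gamma(23, 29/5)
obs 5: x=3 → posterior Gamma(26, 34/5)
obs 6: x=3 → posterior Gamma(29, 39/5)
obs 7: x=3 → posterior Gamma(32, 44/5)
obs 8: x=2 → posterior Gamma(34, 49/5)
obs 9: x=5 → posterior Gamma(39, 54/5)

alpha=39, beta=54/5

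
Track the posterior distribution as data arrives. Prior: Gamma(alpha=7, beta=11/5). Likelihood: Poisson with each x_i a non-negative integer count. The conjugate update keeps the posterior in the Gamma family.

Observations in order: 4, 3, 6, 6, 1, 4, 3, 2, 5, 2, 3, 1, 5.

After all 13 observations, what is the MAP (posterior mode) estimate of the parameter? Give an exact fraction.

obs 1: x=4 → posterior Gamma(11, 16/5)
obs 2: x=3 → posterior Gamma(14, 21/5)
obs 3: x=6 → posterior Gamma(20, 26/5)
obs 4: x=6 → posterior Gamma(26, 31/5)
obs 5: x=1 → posterior Gamma(27, 36/5)
obs 6: x=4 → posterior Gamma(31, 41/5)
obs 7: x=3 → posterior Gamma(34, 46/5)
obs 8: x=2 → posterior Gamma(36, 51/5)
obs 9: x=5 → posterior Gamma(41, 56/5)
obs 10: x=2 → posterior Gamma(43, 61/5)
obs 11: x=3 → posterior Gamma(46, 66/5)
obs 12: x=1 → posterior Gamma(47, 71/5)
obs 13: x=5 → posterior Gamma(52, 76/5)

255/76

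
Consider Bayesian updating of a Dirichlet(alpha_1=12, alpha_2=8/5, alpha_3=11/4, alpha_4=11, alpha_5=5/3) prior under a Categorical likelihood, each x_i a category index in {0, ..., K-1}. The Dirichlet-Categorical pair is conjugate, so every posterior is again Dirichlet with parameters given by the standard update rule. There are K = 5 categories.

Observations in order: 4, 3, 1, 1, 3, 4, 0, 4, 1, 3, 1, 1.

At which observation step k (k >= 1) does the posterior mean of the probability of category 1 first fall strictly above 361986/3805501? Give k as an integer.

k = 4

obs 1: x=4 → posterior Dirichlet(12, 8/5, 11/4, 11, 8/3)
obs 2: x=3 → posterior Dirichlet(12, 8/5, 11/4, 12, 8/3)
obs 3: x=1 → posterior Dirichlet(12, 13/5, 11/4, 12, 8/3)
obs 4: x=1 → posterior Dirichlet(12, 18/5, 11/4, 12, 8/3)
obs 5: x=3 → posterior Dirichlet(12, 18/5, 11/4, 13, 8/3)
obs 6: x=4 → posterior Dirichlet(12, 18/5, 11/4, 13, 11/3)
obs 7: x=0 → posterior Dirichlet(13, 18/5, 11/4, 13, 11/3)
obs 8: x=4 → posterior Dirichlet(13, 18/5, 11/4, 13, 14/3)
obs 9: x=1 → posterior Dirichlet(13, 23/5, 11/4, 13, 14/3)
obs 10: x=3 → posterior Dirichlet(13, 23/5, 11/4, 14, 14/3)
obs 11: x=1 → posterior Dirichlet(13, 28/5, 11/4, 14, 14/3)
obs 12: x=1 → posterior Dirichlet(13, 33/5, 11/4, 14, 14/3)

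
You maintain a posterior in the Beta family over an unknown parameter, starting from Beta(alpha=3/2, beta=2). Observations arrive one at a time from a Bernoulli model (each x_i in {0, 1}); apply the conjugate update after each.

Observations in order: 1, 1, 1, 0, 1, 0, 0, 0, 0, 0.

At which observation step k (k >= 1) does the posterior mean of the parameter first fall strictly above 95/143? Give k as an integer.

k = 3

obs 1: x=1 → posterior Beta(5/2, 2)
obs 2: x=1 → posterior Beta(7/2, 2)
obs 3: x=1 → posterior Beta(9/2, 2)
obs 4: x=0 → posterior Beta(9/2, 3)
obs 5: x=1 → posterior Beta(11/2, 3)
obs 6: x=0 → posterior Beta(11/2, 4)
obs 7: x=0 → posterior Beta(11/2, 5)
obs 8: x=0 → posterior Beta(11/2, 6)
obs 9: x=0 → posterior Beta(11/2, 7)
obs 10: x=0 → posterior Beta(11/2, 8)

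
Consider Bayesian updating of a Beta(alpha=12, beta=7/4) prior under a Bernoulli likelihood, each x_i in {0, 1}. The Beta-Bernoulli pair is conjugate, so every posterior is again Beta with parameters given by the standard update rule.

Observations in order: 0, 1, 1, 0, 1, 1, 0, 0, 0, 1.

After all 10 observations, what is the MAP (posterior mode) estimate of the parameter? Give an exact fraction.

64/87

obs 1: x=0 → posterior Beta(12, 11/4)
obs 2: x=1 → posterior Beta(13, 11/4)
obs 3: x=1 → posterior Beta(14, 11/4)
obs 4: x=0 → posterior Beta(14, 15/4)
obs 5: x=1 → posterior Beta(15, 15/4)
obs 6: x=1 → posterior Beta(16, 15/4)
obs 7: x=0 → posterior Beta(16, 19/4)
obs 8: x=0 → posterior Beta(16, 23/4)
obs 9: x=0 → posterior Beta(16, 27/4)
obs 10: x=1 → posterior Beta(17, 27/4)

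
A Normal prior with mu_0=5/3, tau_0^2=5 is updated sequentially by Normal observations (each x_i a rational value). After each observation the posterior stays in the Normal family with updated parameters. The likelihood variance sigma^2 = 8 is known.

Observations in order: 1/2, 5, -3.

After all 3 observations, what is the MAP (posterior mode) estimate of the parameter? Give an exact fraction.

155/138

obs 1: x=1/2 → posterior Normal(95/78, 40/13)
obs 2: x=5 → posterior Normal(245/108, 20/9)
obs 3: x=-3 → posterior Normal(155/138, 40/23)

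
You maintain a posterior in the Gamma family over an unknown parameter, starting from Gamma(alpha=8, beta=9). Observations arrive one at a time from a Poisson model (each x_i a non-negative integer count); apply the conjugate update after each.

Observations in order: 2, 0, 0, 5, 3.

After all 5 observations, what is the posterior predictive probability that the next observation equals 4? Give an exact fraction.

56774887610014686773248/1662628365039825439453125

obs 1: x=2 → posterior Gamma(10, 10)
obs 2: x=0 → posterior Gamma(10, 11)
obs 3: x=0 → posterior Gamma(10, 12)
obs 4: x=5 → posterior Gamma(15, 13)
obs 5: x=3 → posterior Gamma(18, 14)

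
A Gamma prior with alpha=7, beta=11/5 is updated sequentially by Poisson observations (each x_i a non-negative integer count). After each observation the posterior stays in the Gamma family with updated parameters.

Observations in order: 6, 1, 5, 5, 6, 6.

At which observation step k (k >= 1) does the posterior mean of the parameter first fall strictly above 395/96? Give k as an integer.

obs 1: x=6 → posterior Gamma(13, 16/5)
obs 2: x=1 → posterior Gamma(14, 21/5)
obs 3: x=5 → posterior Gamma(19, 26/5)
obs 4: x=5 → posterior Gamma(24, 31/5)
obs 5: x=6 → posterior Gamma(30, 36/5)
obs 6: x=6 → posterior Gamma(36, 41/5)

k = 5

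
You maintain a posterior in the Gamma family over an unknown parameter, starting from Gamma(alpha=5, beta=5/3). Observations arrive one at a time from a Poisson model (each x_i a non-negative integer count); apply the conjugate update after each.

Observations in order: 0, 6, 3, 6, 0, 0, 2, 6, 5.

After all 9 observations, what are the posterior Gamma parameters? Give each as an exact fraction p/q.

alpha=33, beta=32/3

obs 1: x=0 → posterior Gamma(5, 8/3)
obs 2: x=6 → posterior Gamma(11, 11/3)
obs 3: x=3 → posterior Gamma(14, 14/3)
obs 4: x=6 → posterior Gamma(20, 17/3)
obs 5: x=0 → posterior Gamma(20, 20/3)
obs 6: x=0 → posterior Gamma(20, 23/3)
obs 7: x=2 → posterior Gamma(22, 26/3)
obs 8: x=6 → posterior Gamma(28, 29/3)
obs 9: x=5 → posterior Gamma(33, 32/3)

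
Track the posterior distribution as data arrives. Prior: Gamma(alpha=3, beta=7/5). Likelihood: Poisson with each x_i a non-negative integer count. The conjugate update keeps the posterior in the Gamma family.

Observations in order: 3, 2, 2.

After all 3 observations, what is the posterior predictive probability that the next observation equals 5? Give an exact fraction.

obs 1: x=3 → posterior Gamma(6, 12/5)
obs 2: x=2 → posterior Gamma(8, 17/5)
obs 3: x=2 → posterior Gamma(10, 22/5)

166165516963846400000/2954312706550833698643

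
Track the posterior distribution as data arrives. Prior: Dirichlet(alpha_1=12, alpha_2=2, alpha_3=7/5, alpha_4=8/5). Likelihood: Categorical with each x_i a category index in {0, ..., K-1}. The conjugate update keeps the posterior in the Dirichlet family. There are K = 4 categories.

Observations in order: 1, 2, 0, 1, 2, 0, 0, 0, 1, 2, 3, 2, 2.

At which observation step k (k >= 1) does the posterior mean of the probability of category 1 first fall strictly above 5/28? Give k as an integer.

k = 4

obs 1: x=1 → posterior Dirichlet(12, 3, 7/5, 8/5)
obs 2: x=2 → posterior Dirichlet(12, 3, 12/5, 8/5)
obs 3: x=0 → posterior Dirichlet(13, 3, 12/5, 8/5)
obs 4: x=1 → posterior Dirichlet(13, 4, 12/5, 8/5)
obs 5: x=2 → posterior Dirichlet(13, 4, 17/5, 8/5)
obs 6: x=0 → posterior Dirichlet(14, 4, 17/5, 8/5)
obs 7: x=0 → posterior Dirichlet(15, 4, 17/5, 8/5)
obs 8: x=0 → posterior Dirichlet(16, 4, 17/5, 8/5)
obs 9: x=1 → posterior Dirichlet(16, 5, 17/5, 8/5)
obs 10: x=2 → posterior Dirichlet(16, 5, 22/5, 8/5)
obs 11: x=3 → posterior Dirichlet(16, 5, 22/5, 13/5)
obs 12: x=2 → posterior Dirichlet(16, 5, 27/5, 13/5)
obs 13: x=2 → posterior Dirichlet(16, 5, 32/5, 13/5)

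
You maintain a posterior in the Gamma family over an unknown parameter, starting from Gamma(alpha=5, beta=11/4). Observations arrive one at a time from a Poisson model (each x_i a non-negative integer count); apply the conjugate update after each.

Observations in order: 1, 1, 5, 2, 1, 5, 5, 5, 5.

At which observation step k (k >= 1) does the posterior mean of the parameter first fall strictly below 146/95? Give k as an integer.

k = 2

obs 1: x=1 → posterior Gamma(6, 15/4)
obs 2: x=1 → posterior Gamma(7, 19/4)
obs 3: x=5 → posterior Gamma(12, 23/4)
obs 4: x=2 → posterior Gamma(14, 27/4)
obs 5: x=1 → posterior Gamma(15, 31/4)
obs 6: x=5 → posterior Gamma(20, 35/4)
obs 7: x=5 → posterior Gamma(25, 39/4)
obs 8: x=5 → posterior Gamma(30, 43/4)
obs 9: x=5 → posterior Gamma(35, 47/4)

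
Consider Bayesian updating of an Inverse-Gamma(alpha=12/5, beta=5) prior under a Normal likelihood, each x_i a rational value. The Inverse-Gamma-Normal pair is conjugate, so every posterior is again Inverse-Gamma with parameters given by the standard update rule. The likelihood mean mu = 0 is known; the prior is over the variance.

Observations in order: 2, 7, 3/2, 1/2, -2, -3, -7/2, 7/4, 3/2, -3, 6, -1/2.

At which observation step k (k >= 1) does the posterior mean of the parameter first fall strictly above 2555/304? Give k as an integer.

k = 2

obs 1: x=2 → posterior Inverse-Gamma(29/10, 7)
obs 2: x=7 → posterior Inverse-Gamma(17/5, 63/2)
obs 3: x=3/2 → posterior Inverse-Gamma(39/10, 261/8)
obs 4: x=1/2 → posterior Inverse-Gamma(22/5, 131/4)
obs 5: x=-2 → posterior Inverse-Gamma(49/10, 139/4)
obs 6: x=-3 → posterior Inverse-Gamma(27/5, 157/4)
obs 7: x=-7/2 → posterior Inverse-Gamma(59/10, 363/8)
obs 8: x=7/4 → posterior Inverse-Gamma(32/5, 1501/32)
obs 9: x=3/2 → posterior Inverse-Gamma(69/10, 1537/32)
obs 10: x=-3 → posterior Inverse-Gamma(37/5, 1681/32)
obs 11: x=6 → posterior Inverse-Gamma(79/10, 2257/32)
obs 12: x=-1/2 → posterior Inverse-Gamma(42/5, 2261/32)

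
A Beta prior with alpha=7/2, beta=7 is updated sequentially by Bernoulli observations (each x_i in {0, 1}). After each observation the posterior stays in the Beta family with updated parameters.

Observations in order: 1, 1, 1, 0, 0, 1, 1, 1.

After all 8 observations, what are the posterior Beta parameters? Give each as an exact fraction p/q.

obs 1: x=1 → posterior Beta(9/2, 7)
obs 2: x=1 → posterior Beta(11/2, 7)
obs 3: x=1 → posterior Beta(13/2, 7)
obs 4: x=0 → posterior Beta(13/2, 8)
obs 5: x=0 → posterior Beta(13/2, 9)
obs 6: x=1 → posterior Beta(15/2, 9)
obs 7: x=1 → posterior Beta(17/2, 9)
obs 8: x=1 → posterior Beta(19/2, 9)

alpha=19/2, beta=9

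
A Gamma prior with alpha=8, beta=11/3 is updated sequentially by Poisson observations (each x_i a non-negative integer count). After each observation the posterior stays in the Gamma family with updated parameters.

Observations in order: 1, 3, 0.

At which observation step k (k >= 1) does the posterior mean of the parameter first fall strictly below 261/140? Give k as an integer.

k = 3

obs 1: x=1 → posterior Gamma(9, 14/3)
obs 2: x=3 → posterior Gamma(12, 17/3)
obs 3: x=0 → posterior Gamma(12, 20/3)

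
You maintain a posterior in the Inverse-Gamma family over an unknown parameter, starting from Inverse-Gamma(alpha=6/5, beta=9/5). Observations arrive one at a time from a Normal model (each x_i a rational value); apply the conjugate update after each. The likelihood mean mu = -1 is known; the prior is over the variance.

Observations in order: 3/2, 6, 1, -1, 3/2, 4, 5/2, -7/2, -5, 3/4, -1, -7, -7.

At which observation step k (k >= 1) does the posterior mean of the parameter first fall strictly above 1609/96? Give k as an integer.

k = 2

obs 1: x=3/2 → posterior Inverse-Gamma(17/10, 197/40)
obs 2: x=6 → posterior Inverse-Gamma(11/5, 1177/40)
obs 3: x=1 → posterior Inverse-Gamma(27/10, 1257/40)
obs 4: x=-1 → posterior Inverse-Gamma(16/5, 1257/40)
obs 5: x=3/2 → posterior Inverse-Gamma(37/10, 691/20)
obs 6: x=4 → posterior Inverse-Gamma(21/5, 941/20)
obs 7: x=5/2 → posterior Inverse-Gamma(47/10, 2127/40)
obs 8: x=-7/2 → posterior Inverse-Gamma(26/5, 563/10)
obs 9: x=-5 → posterior Inverse-Gamma(57/10, 643/10)
obs 10: x=3/4 → posterior Inverse-Gamma(31/5, 10533/160)
obs 11: x=-1 → posterior Inverse-Gamma(67/10, 10533/160)
obs 12: x=-7 → posterior Inverse-Gamma(36/5, 13413/160)
obs 13: x=-7 → posterior Inverse-Gamma(77/10, 16293/160)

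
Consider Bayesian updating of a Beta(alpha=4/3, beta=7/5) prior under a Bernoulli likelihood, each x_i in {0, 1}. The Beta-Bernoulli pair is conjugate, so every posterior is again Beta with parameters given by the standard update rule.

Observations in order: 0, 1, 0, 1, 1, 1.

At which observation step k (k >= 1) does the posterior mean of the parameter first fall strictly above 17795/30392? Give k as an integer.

k = 6

obs 1: x=0 → posterior Beta(4/3, 12/5)
obs 2: x=1 → posterior Beta(7/3, 12/5)
obs 3: x=0 → posterior Beta(7/3, 17/5)
obs 4: x=1 → posterior Beta(10/3, 17/5)
obs 5: x=1 → posterior Beta(13/3, 17/5)
obs 6: x=1 → posterior Beta(16/3, 17/5)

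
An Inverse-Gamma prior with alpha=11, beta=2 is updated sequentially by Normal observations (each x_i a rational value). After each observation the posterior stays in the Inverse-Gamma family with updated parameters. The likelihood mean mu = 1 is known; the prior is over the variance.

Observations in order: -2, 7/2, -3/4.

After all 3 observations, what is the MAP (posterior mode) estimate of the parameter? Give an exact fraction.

119/144

obs 1: x=-2 → posterior Inverse-Gamma(23/2, 13/2)
obs 2: x=7/2 → posterior Inverse-Gamma(12, 77/8)
obs 3: x=-3/4 → posterior Inverse-Gamma(25/2, 357/32)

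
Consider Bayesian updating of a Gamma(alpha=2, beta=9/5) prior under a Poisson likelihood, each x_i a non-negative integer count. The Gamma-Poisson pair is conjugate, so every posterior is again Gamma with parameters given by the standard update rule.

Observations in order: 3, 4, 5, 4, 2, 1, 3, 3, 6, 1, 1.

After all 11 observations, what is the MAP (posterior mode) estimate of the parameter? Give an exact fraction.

85/32

obs 1: x=3 → posterior Gamma(5, 14/5)
obs 2: x=4 → posterior Gamma(9, 19/5)
obs 3: x=5 → posterior Gamma(14, 24/5)
obs 4: x=4 → posterior Gamma(18, 29/5)
obs 5: x=2 → posterior Gamma(20, 34/5)
obs 6: x=1 → posterior Gamma(21, 39/5)
obs 7: x=3 → posterior Gamma(24, 44/5)
obs 8: x=3 → posterior Gamma(27, 49/5)
obs 9: x=6 → posterior Gamma(33, 54/5)
obs 10: x=1 → posterior Gamma(34, 59/5)
obs 11: x=1 → posterior Gamma(35, 64/5)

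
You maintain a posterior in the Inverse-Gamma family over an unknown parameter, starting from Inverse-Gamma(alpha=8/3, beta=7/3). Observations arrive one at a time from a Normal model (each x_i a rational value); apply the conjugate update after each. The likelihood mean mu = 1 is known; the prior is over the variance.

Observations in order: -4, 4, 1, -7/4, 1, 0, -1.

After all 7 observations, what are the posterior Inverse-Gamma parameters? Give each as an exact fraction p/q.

obs 1: x=-4 → posterior Inverse-Gamma(19/6, 89/6)
obs 2: x=4 → posterior Inverse-Gamma(11/3, 58/3)
obs 3: x=1 → posterior Inverse-Gamma(25/6, 58/3)
obs 4: x=-7/4 → posterior Inverse-Gamma(14/3, 2219/96)
obs 5: x=1 → posterior Inverse-Gamma(31/6, 2219/96)
obs 6: x=0 → posterior Inverse-Gamma(17/3, 2267/96)
obs 7: x=-1 → posterior Inverse-Gamma(37/6, 2459/96)

alpha=37/6, beta=2459/96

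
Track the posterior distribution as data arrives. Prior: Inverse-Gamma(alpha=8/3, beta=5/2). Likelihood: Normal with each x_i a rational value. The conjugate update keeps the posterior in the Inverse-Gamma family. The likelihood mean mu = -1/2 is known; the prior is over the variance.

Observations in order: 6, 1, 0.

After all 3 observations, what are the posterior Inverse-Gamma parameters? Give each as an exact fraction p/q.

obs 1: x=6 → posterior Inverse-Gamma(19/6, 189/8)
obs 2: x=1 → posterior Inverse-Gamma(11/3, 99/4)
obs 3: x=0 → posterior Inverse-Gamma(25/6, 199/8)

alpha=25/6, beta=199/8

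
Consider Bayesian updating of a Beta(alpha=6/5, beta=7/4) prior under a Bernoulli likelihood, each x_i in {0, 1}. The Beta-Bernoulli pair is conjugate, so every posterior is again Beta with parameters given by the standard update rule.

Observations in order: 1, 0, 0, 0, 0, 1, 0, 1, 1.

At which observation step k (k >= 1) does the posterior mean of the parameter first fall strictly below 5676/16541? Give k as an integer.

obs 1: x=1 → posterior Beta(11/5, 7/4)
obs 2: x=0 → posterior Beta(11/5, 11/4)
obs 3: x=0 → posterior Beta(11/5, 15/4)
obs 4: x=0 → posterior Beta(11/5, 19/4)
obs 5: x=0 → posterior Beta(11/5, 23/4)
obs 6: x=1 → posterior Beta(16/5, 23/4)
obs 7: x=0 → posterior Beta(16/5, 27/4)
obs 8: x=1 → posterior Beta(21/5, 27/4)
obs 9: x=1 → posterior Beta(26/5, 27/4)

k = 4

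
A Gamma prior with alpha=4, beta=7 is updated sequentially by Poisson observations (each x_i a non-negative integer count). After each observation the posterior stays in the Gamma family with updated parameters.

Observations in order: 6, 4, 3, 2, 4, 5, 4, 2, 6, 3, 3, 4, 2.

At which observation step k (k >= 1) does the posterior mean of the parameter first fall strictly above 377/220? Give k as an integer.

obs 1: x=6 → posterior Gamma(10, 8)
obs 2: x=4 → posterior Gamma(14, 9)
obs 3: x=3 → posterior Gamma(17, 10)
obs 4: x=2 → posterior Gamma(19, 11)
obs 5: x=4 → posterior Gamma(23, 12)
obs 6: x=5 → posterior Gamma(28, 13)
obs 7: x=4 → posterior Gamma(32, 14)
obs 8: x=2 → posterior Gamma(34, 15)
obs 9: x=6 → posterior Gamma(40, 16)
obs 10: x=3 → posterior Gamma(43, 17)
obs 11: x=3 → posterior Gamma(46, 18)
obs 12: x=4 → posterior Gamma(50, 19)
obs 13: x=2 → posterior Gamma(52, 20)

k = 4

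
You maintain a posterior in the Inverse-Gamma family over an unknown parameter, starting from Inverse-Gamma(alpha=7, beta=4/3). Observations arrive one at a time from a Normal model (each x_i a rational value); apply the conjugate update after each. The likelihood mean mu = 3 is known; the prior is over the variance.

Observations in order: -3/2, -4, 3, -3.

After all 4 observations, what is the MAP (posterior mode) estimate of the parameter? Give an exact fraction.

259/48

obs 1: x=-3/2 → posterior Inverse-Gamma(15/2, 275/24)
obs 2: x=-4 → posterior Inverse-Gamma(8, 863/24)
obs 3: x=3 → posterior Inverse-Gamma(17/2, 863/24)
obs 4: x=-3 → posterior Inverse-Gamma(9, 1295/24)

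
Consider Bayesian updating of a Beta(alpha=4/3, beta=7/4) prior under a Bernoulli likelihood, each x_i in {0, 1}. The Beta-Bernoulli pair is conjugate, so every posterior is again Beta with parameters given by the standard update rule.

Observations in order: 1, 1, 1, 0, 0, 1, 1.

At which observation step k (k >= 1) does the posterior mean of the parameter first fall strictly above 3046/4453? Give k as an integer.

obs 1: x=1 → posterior Beta(7/3, 7/4)
obs 2: x=1 → posterior Beta(10/3, 7/4)
obs 3: x=1 → posterior Beta(13/3, 7/4)
obs 4: x=0 → posterior Beta(13/3, 11/4)
obs 5: x=0 → posterior Beta(13/3, 15/4)
obs 6: x=1 → posterior Beta(16/3, 15/4)
obs 7: x=1 → posterior Beta(19/3, 15/4)

k = 3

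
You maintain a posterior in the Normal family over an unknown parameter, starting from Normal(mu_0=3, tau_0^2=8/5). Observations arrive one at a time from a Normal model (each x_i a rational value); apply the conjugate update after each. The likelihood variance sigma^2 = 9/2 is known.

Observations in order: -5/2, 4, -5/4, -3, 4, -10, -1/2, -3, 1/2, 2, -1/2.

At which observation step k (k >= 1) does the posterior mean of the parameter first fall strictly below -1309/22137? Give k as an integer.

obs 1: x=-5/2 → posterior Normal(95/61, 72/61)
obs 2: x=4 → posterior Normal(159/77, 72/77)
obs 3: x=-5/4 → posterior Normal(139/93, 24/31)
obs 4: x=-3 → posterior Normal(91/109, 72/109)
obs 5: x=4 → posterior Normal(31/25, 72/125)
obs 6: x=-10 → posterior Normal(-5/141, 24/47)
obs 7: x=-1/2 → posterior Normal(-13/157, 72/157)
obs 8: x=-3 → posterior Normal(-61/173, 72/173)
obs 9: x=1/2 → posterior Normal(-53/189, 8/21)
obs 10: x=2 → posterior Normal(-21/205, 72/205)
obs 11: x=-1/2 → posterior Normal(-29/221, 72/221)

k = 7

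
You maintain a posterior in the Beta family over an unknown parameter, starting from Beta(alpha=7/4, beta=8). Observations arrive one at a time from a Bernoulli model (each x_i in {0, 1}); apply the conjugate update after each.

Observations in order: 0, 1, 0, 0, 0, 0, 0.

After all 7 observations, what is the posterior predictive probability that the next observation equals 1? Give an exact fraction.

obs 1: x=0 → posterior Beta(7/4, 9)
obs 2: x=1 → posterior Beta(11/4, 9)
obs 3: x=0 → posterior Beta(11/4, 10)
obs 4: x=0 → posterior Beta(11/4, 11)
obs 5: x=0 → posterior Beta(11/4, 12)
obs 6: x=0 → posterior Beta(11/4, 13)
obs 7: x=0 → posterior Beta(11/4, 14)

11/67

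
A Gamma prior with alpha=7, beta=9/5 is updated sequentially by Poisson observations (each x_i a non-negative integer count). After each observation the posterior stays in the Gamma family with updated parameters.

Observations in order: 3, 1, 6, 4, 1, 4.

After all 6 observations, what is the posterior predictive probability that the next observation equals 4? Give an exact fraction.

obs 1: x=3 → posterior Gamma(10, 14/5)
obs 2: x=1 → posterior Gamma(11, 19/5)
obs 3: x=6 → posterior Gamma(17, 24/5)
obs 4: x=4 → posterior Gamma(21, 29/5)
obs 5: x=1 → posterior Gamma(22, 34/5)
obs 6: x=4 → posterior Gamma(26, 39/5)

3461319584733271275956257167178452920399651694375/20117791118334646130750678305044773372875585355776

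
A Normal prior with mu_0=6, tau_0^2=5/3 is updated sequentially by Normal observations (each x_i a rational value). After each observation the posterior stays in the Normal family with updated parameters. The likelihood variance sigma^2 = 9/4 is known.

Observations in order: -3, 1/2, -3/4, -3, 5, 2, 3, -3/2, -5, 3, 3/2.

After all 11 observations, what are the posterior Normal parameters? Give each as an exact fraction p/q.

mu_0=197/247, tau_0^2=45/247

obs 1: x=-3 → posterior Normal(102/47, 45/47)
obs 2: x=1/2 → posterior Normal(112/67, 45/67)
obs 3: x=-3/4 → posterior Normal(97/87, 15/29)
obs 4: x=-3 → posterior Normal(37/107, 45/107)
obs 5: x=5 → posterior Normal(137/127, 45/127)
obs 6: x=2 → posterior Normal(59/49, 15/49)
obs 7: x=3 → posterior Normal(237/167, 45/167)
obs 8: x=-3/2 → posterior Normal(207/187, 45/187)
obs 9: x=-5 → posterior Normal(107/207, 5/23)
obs 10: x=3 → posterior Normal(167/227, 45/227)
obs 11: x=3/2 → posterior Normal(197/247, 45/247)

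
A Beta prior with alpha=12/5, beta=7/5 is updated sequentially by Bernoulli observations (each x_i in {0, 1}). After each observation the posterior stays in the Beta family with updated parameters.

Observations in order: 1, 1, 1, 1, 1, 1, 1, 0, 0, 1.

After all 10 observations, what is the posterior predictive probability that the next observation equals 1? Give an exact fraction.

52/69

obs 1: x=1 → posterior Beta(17/5, 7/5)
obs 2: x=1 → posterior Beta(22/5, 7/5)
obs 3: x=1 → posterior Beta(27/5, 7/5)
obs 4: x=1 → posterior Beta(32/5, 7/5)
obs 5: x=1 → posterior Beta(37/5, 7/5)
obs 6: x=1 → posterior Beta(42/5, 7/5)
obs 7: x=1 → posterior Beta(47/5, 7/5)
obs 8: x=0 → posterior Beta(47/5, 12/5)
obs 9: x=0 → posterior Beta(47/5, 17/5)
obs 10: x=1 → posterior Beta(52/5, 17/5)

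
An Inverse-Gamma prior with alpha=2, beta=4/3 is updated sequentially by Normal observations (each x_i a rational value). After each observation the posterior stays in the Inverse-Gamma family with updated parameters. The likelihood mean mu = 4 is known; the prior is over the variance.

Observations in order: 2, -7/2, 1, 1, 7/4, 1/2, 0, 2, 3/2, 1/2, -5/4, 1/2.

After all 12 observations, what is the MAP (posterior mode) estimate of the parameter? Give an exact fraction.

4237/432

obs 1: x=2 → posterior Inverse-Gamma(5/2, 10/3)
obs 2: x=-7/2 → posterior Inverse-Gamma(3, 755/24)
obs 3: x=1 → posterior Inverse-Gamma(7/2, 863/24)
obs 4: x=1 → posterior Inverse-Gamma(4, 971/24)
obs 5: x=7/4 → posterior Inverse-Gamma(9/2, 4127/96)
obs 6: x=1/2 → posterior Inverse-Gamma(5, 4715/96)
obs 7: x=0 → posterior Inverse-Gamma(11/2, 5483/96)
obs 8: x=2 → posterior Inverse-Gamma(6, 5675/96)
obs 9: x=3/2 → posterior Inverse-Gamma(13/2, 5975/96)
obs 10: x=1/2 → posterior Inverse-Gamma(7, 6563/96)
obs 11: x=-5/4 → posterior Inverse-Gamma(15/2, 3943/48)
obs 12: x=1/2 → posterior Inverse-Gamma(8, 4237/48)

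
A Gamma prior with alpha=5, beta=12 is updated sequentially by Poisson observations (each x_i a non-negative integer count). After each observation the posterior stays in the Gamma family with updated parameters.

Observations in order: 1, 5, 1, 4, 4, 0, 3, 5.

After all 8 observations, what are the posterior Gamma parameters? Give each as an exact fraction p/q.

alpha=28, beta=20

obs 1: x=1 → posterior Gamma(6, 13)
obs 2: x=5 → posterior Gamma(11, 14)
obs 3: x=1 → posterior Gamma(12, 15)
obs 4: x=4 → posterior Gamma(16, 16)
obs 5: x=4 → posterior Gamma(20, 17)
obs 6: x=0 → posterior Gamma(20, 18)
obs 7: x=3 → posterior Gamma(23, 19)
obs 8: x=5 → posterior Gamma(28, 20)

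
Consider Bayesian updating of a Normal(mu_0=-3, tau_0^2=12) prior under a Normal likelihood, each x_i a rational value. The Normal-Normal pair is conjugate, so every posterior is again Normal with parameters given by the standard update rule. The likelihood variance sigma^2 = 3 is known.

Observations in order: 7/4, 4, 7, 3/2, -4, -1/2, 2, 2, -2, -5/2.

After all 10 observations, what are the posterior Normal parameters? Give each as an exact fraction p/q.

obs 1: x=7/4 → posterior Normal(4/5, 12/5)
obs 2: x=4 → posterior Normal(20/9, 4/3)
obs 3: x=7 → posterior Normal(48/13, 12/13)
obs 4: x=3/2 → posterior Normal(54/17, 12/17)
obs 5: x=-4 → posterior Normal(38/21, 4/7)
obs 6: x=-1/2 → posterior Normal(36/25, 12/25)
obs 7: x=2 → posterior Normal(44/29, 12/29)
obs 8: x=2 → posterior Normal(52/33, 4/11)
obs 9: x=-2 → posterior Normal(44/37, 12/37)
obs 10: x=-5/2 → posterior Normal(34/41, 12/41)

mu_0=34/41, tau_0^2=12/41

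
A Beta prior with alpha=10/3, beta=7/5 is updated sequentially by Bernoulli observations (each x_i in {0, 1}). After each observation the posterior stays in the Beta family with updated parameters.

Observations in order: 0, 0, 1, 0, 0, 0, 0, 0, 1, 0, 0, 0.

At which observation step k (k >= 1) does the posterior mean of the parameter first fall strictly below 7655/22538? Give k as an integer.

k = 11

obs 1: x=0 → posterior Beta(10/3, 12/5)
obs 2: x=0 → posterior Beta(10/3, 17/5)
obs 3: x=1 → posterior Beta(13/3, 17/5)
obs 4: x=0 → posterior Beta(13/3, 22/5)
obs 5: x=0 → posterior Beta(13/3, 27/5)
obs 6: x=0 → posterior Beta(13/3, 32/5)
obs 7: x=0 → posterior Beta(13/3, 37/5)
obs 8: x=0 → posterior Beta(13/3, 42/5)
obs 9: x=1 → posterior Beta(16/3, 42/5)
obs 10: x=0 → posterior Beta(16/3, 47/5)
obs 11: x=0 → posterior Beta(16/3, 52/5)
obs 12: x=0 → posterior Beta(16/3, 57/5)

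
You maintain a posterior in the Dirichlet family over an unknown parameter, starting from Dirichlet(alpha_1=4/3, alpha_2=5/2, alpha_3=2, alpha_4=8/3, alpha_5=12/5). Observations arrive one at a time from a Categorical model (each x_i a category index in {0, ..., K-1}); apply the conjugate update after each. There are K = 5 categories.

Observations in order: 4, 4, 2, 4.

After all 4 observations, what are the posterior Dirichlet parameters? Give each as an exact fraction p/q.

alpha_1=4/3, alpha_2=5/2, alpha_3=3, alpha_4=8/3, alpha_5=27/5

obs 1: x=4 → posterior Dirichlet(4/3, 5/2, 2, 8/3, 17/5)
obs 2: x=4 → posterior Dirichlet(4/3, 5/2, 2, 8/3, 22/5)
obs 3: x=2 → posterior Dirichlet(4/3, 5/2, 3, 8/3, 22/5)
obs 4: x=4 → posterior Dirichlet(4/3, 5/2, 3, 8/3, 27/5)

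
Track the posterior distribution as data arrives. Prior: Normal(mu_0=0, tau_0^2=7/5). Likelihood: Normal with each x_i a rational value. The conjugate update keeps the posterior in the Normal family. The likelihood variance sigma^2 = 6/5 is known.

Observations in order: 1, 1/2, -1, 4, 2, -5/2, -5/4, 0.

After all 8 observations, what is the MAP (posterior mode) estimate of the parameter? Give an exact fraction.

77/248

obs 1: x=1 → posterior Normal(7/13, 42/65)
obs 2: x=1/2 → posterior Normal(21/40, 21/50)
obs 3: x=-1 → posterior Normal(7/54, 14/45)
obs 4: x=4 → posterior Normal(63/68, 21/85)
obs 5: x=2 → posterior Normal(91/82, 42/205)
obs 6: x=-5/2 → posterior Normal(7/12, 7/40)
obs 7: x=-5/4 → posterior Normal(7/20, 42/275)
obs 8: x=0 → posterior Normal(77/248, 21/155)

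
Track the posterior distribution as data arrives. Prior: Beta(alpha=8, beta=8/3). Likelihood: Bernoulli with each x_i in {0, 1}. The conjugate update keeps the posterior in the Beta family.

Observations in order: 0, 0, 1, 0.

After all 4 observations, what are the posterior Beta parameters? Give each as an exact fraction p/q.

obs 1: x=0 → posterior Beta(8, 11/3)
obs 2: x=0 → posterior Beta(8, 14/3)
obs 3: x=1 → posterior Beta(9, 14/3)
obs 4: x=0 → posterior Beta(9, 17/3)

alpha=9, beta=17/3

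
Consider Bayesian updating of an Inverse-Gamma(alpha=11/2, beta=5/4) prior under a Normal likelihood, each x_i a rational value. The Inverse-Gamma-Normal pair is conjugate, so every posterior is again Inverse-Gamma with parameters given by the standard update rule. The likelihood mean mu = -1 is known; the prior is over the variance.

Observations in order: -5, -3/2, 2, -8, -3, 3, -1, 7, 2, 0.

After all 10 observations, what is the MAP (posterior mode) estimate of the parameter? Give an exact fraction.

obs 1: x=-5 → posterior Inverse-Gamma(6, 37/4)
obs 2: x=-3/2 → posterior Inverse-Gamma(13/2, 75/8)
obs 3: x=2 → posterior Inverse-Gamma(7, 111/8)
obs 4: x=-8 → posterior Inverse-Gamma(15/2, 307/8)
obs 5: x=-3 → posterior Inverse-Gamma(8, 323/8)
obs 6: x=3 → posterior Inverse-Gamma(17/2, 387/8)
obs 7: x=-1 → posterior Inverse-Gamma(9, 387/8)
obs 8: x=7 → posterior Inverse-Gamma(19/2, 643/8)
obs 9: x=2 → posterior Inverse-Gamma(10, 679/8)
obs 10: x=0 → posterior Inverse-Gamma(21/2, 683/8)

683/92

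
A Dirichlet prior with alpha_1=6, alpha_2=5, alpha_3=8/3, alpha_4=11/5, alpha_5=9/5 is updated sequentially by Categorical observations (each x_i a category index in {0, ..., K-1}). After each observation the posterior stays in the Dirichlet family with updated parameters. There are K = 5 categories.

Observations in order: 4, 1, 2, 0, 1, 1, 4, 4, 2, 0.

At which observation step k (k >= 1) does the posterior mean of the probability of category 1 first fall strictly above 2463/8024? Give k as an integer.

obs 1: x=4 → posterior Dirichlet(6, 5, 8/3, 11/5, 14/5)
obs 2: x=1 → posterior Dirichlet(6, 6, 8/3, 11/5, 14/5)
obs 3: x=2 → posterior Dirichlet(6, 6, 11/3, 11/5, 14/5)
obs 4: x=0 → posterior Dirichlet(7, 6, 11/3, 11/5, 14/5)
obs 5: x=1 → posterior Dirichlet(7, 7, 11/3, 11/5, 14/5)
obs 6: x=1 → posterior Dirichlet(7, 8, 11/3, 11/5, 14/5)
obs 7: x=4 → posterior Dirichlet(7, 8, 11/3, 11/5, 19/5)
obs 8: x=4 → posterior Dirichlet(7, 8, 11/3, 11/5, 24/5)
obs 9: x=2 → posterior Dirichlet(7, 8, 14/3, 11/5, 24/5)
obs 10: x=0 → posterior Dirichlet(8, 8, 14/3, 11/5, 24/5)

k = 5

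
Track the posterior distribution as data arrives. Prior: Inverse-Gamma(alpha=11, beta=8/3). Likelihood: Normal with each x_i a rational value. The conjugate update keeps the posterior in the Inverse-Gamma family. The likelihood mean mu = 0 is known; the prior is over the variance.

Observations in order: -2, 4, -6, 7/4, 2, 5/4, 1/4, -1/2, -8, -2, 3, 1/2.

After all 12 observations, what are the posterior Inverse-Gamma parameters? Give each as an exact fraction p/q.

alpha=17, beta=7081/96

obs 1: x=-2 → posterior Inverse-Gamma(23/2, 14/3)
obs 2: x=4 → posterior Inverse-Gamma(12, 38/3)
obs 3: x=-6 → posterior Inverse-Gamma(25/2, 92/3)
obs 4: x=7/4 → posterior Inverse-Gamma(13, 3091/96)
obs 5: x=2 → posterior Inverse-Gamma(27/2, 3283/96)
obs 6: x=5/4 → posterior Inverse-Gamma(14, 1679/48)
obs 7: x=1/4 → posterior Inverse-Gamma(29/2, 3361/96)
obs 8: x=-1/2 → posterior Inverse-Gamma(15, 3373/96)
obs 9: x=-8 → posterior Inverse-Gamma(31/2, 6445/96)
obs 10: x=-2 → posterior Inverse-Gamma(16, 6637/96)
obs 11: x=3 → posterior Inverse-Gamma(33/2, 7069/96)
obs 12: x=1/2 → posterior Inverse-Gamma(17, 7081/96)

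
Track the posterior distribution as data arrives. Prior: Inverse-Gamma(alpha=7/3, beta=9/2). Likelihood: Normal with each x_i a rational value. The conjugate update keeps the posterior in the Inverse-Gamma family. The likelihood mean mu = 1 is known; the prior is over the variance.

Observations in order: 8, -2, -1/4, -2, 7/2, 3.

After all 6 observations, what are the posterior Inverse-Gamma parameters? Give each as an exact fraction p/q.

alpha=16/3, beta=1405/32

obs 1: x=8 → posterior Inverse-Gamma(17/6, 29)
obs 2: x=-2 → posterior Inverse-Gamma(10/3, 67/2)
obs 3: x=-1/4 → posterior Inverse-Gamma(23/6, 1097/32)
obs 4: x=-2 → posterior Inverse-Gamma(13/3, 1241/32)
obs 5: x=7/2 → posterior Inverse-Gamma(29/6, 1341/32)
obs 6: x=3 → posterior Inverse-Gamma(16/3, 1405/32)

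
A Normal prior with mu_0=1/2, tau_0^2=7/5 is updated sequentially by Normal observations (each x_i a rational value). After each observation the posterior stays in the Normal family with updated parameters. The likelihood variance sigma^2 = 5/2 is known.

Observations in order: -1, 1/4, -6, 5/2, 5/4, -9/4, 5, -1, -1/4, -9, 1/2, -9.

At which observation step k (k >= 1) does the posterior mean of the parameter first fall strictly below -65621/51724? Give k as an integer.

k = 12

obs 1: x=-1 → posterior Normal(-1/26, 35/39)
obs 2: x=1/4 → posterior Normal(2/53, 35/53)
obs 3: x=-6 → posterior Normal(-82/67, 35/67)
obs 4: x=5/2 → posterior Normal(-47/81, 35/81)
obs 5: x=5/4 → posterior Normal(-59/190, 7/19)
obs 6: x=-9/4 → posterior Normal(-61/109, 35/109)
obs 7: x=5 → posterior Normal(3/41, 35/123)
obs 8: x=-1 → posterior Normal(-5/137, 35/137)
obs 9: x=-1/4 → posterior Normal(-17/302, 35/151)
obs 10: x=-9 → posterior Normal(-269/330, 7/33)
obs 11: x=1/2 → posterior Normal(-255/358, 35/179)
obs 12: x=-9 → posterior Normal(-507/386, 35/193)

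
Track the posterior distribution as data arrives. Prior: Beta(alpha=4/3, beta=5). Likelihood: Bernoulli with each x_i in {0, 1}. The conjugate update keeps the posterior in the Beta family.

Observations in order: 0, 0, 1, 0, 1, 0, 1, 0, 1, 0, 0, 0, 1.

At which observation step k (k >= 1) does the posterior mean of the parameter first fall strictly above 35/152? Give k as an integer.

obs 1: x=0 → posterior Beta(4/3, 6)
obs 2: x=0 → posterior Beta(4/3, 7)
obs 3: x=1 → posterior Beta(7/3, 7)
obs 4: x=0 → posterior Beta(7/3, 8)
obs 5: x=1 → posterior Beta(10/3, 8)
obs 6: x=0 → posterior Beta(10/3, 9)
obs 7: x=1 → posterior Beta(13/3, 9)
obs 8: x=0 → posterior Beta(13/3, 10)
obs 9: x=1 → posterior Beta(16/3, 10)
obs 10: x=0 → posterior Beta(16/3, 11)
obs 11: x=0 → posterior Beta(16/3, 12)
obs 12: x=0 → posterior Beta(16/3, 13)
obs 13: x=1 → posterior Beta(19/3, 13)

k = 3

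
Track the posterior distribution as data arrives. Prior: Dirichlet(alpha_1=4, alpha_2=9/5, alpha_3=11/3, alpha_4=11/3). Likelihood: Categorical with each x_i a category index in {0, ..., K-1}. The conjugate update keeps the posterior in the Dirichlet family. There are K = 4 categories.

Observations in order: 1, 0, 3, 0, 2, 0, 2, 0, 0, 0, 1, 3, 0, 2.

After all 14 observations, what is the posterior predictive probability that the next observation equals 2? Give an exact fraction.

100/407

obs 1: x=1 → posterior Dirichlet(4, 14/5, 11/3, 11/3)
obs 2: x=0 → posterior Dirichlet(5, 14/5, 11/3, 11/3)
obs 3: x=3 → posterior Dirichlet(5, 14/5, 11/3, 14/3)
obs 4: x=0 → posterior Dirichlet(6, 14/5, 11/3, 14/3)
obs 5: x=2 → posterior Dirichlet(6, 14/5, 14/3, 14/3)
obs 6: x=0 → posterior Dirichlet(7, 14/5, 14/3, 14/3)
obs 7: x=2 → posterior Dirichlet(7, 14/5, 17/3, 14/3)
obs 8: x=0 → posterior Dirichlet(8, 14/5, 17/3, 14/3)
obs 9: x=0 → posterior Dirichlet(9, 14/5, 17/3, 14/3)
obs 10: x=0 → posterior Dirichlet(10, 14/5, 17/3, 14/3)
obs 11: x=1 → posterior Dirichlet(10, 19/5, 17/3, 14/3)
obs 12: x=3 → posterior Dirichlet(10, 19/5, 17/3, 17/3)
obs 13: x=0 → posterior Dirichlet(11, 19/5, 17/3, 17/3)
obs 14: x=2 → posterior Dirichlet(11, 19/5, 20/3, 17/3)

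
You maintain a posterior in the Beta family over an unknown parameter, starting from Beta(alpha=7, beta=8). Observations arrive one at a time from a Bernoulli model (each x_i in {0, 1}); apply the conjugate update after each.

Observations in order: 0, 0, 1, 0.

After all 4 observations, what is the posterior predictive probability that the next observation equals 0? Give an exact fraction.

11/19

obs 1: x=0 → posterior Beta(7, 9)
obs 2: x=0 → posterior Beta(7, 10)
obs 3: x=1 → posterior Beta(8, 10)
obs 4: x=0 → posterior Beta(8, 11)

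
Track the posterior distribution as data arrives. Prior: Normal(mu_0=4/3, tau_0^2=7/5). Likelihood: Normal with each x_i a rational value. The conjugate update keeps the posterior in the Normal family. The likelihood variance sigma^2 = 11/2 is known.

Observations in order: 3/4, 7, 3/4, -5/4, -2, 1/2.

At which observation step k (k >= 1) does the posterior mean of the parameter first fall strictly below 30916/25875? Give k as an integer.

obs 1: x=3/4 → posterior Normal(503/414, 77/69)
obs 2: x=7 → posterior Normal(1091/498, 77/83)
obs 3: x=3/4 → posterior Normal(577/291, 77/97)
obs 4: x=-5/4 → posterior Normal(1049/666, 77/111)
obs 5: x=-2 → posterior Normal(881/750, 77/125)
obs 6: x=1/2 → posterior Normal(923/834, 77/139)

k = 5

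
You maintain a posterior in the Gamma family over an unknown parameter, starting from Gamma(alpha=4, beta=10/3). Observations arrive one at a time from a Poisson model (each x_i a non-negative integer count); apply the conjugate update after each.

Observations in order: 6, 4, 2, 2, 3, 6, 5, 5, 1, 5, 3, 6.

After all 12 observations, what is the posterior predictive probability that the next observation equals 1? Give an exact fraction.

45345254717227962849786553787905127209202205535229467979849343661736119345425482143236096/380532926880843152923706465386871407580539099147930273794471851842901108534824949331057649

obs 1: x=6 → posterior Gamma(10, 13/3)
obs 2: x=4 → posterior Gamma(14, 16/3)
obs 3: x=2 → posterior Gamma(16, 19/3)
obs 4: x=2 → posterior Gamma(18, 22/3)
obs 5: x=3 → posterior Gamma(21, 25/3)
obs 6: x=6 → posterior Gamma(27, 28/3)
obs 7: x=5 → posterior Gamma(32, 31/3)
obs 8: x=5 → posterior Gamma(37, 34/3)
obs 9: x=1 → posterior Gamma(38, 37/3)
obs 10: x=5 → posterior Gamma(43, 40/3)
obs 11: x=3 → posterior Gamma(46, 43/3)
obs 12: x=6 → posterior Gamma(52, 46/3)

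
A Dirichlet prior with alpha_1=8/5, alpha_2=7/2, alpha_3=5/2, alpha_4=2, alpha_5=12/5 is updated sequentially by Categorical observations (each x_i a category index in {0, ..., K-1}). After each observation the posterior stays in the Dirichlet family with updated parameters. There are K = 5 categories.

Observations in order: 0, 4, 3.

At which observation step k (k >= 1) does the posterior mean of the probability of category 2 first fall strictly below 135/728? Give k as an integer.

k = 2

obs 1: x=0 → posterior Dirichlet(13/5, 7/2, 5/2, 2, 12/5)
obs 2: x=4 → posterior Dirichlet(13/5, 7/2, 5/2, 2, 17/5)
obs 3: x=3 → posterior Dirichlet(13/5, 7/2, 5/2, 3, 17/5)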